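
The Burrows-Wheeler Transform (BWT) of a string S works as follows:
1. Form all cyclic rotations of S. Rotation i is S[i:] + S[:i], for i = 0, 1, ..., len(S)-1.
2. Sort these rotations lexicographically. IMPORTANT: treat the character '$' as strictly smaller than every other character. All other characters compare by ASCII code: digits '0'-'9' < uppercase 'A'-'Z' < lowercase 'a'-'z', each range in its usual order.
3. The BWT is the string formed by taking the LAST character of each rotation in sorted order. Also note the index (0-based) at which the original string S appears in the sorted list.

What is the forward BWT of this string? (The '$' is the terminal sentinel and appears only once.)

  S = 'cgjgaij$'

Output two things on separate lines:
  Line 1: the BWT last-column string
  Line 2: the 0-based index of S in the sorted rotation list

Answer: jg$jcaig
2

Derivation:
All 8 rotations (rotation i = S[i:]+S[:i]):
  rot[0] = cgjgaij$
  rot[1] = gjgaij$c
  rot[2] = jgaij$cg
  rot[3] = gaij$cgj
  rot[4] = aij$cgjg
  rot[5] = ij$cgjga
  rot[6] = j$cgjgai
  rot[7] = $cgjgaij
Sorted (with $ < everything):
  sorted[0] = $cgjgaij  (last char: 'j')
  sorted[1] = aij$cgjg  (last char: 'g')
  sorted[2] = cgjgaij$  (last char: '$')
  sorted[3] = gaij$cgj  (last char: 'j')
  sorted[4] = gjgaij$c  (last char: 'c')
  sorted[5] = ij$cgjga  (last char: 'a')
  sorted[6] = j$cgjgai  (last char: 'i')
  sorted[7] = jgaij$cg  (last char: 'g')
Last column: jg$jcaig
Original string S is at sorted index 2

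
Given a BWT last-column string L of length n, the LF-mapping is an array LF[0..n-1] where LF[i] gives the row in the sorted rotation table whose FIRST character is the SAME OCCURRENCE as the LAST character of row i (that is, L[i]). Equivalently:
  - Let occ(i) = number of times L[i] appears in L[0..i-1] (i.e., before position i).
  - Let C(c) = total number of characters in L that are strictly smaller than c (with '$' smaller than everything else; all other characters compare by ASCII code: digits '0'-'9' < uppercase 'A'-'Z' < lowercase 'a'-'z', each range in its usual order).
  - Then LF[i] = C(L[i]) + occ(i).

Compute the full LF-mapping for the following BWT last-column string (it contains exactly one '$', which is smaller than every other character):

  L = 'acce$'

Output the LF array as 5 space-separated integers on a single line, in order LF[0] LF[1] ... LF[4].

Char counts: '$':1, 'a':1, 'c':2, 'e':1
C (first-col start): C('$')=0, C('a')=1, C('c')=2, C('e')=4
L[0]='a': occ=0, LF[0]=C('a')+0=1+0=1
L[1]='c': occ=0, LF[1]=C('c')+0=2+0=2
L[2]='c': occ=1, LF[2]=C('c')+1=2+1=3
L[3]='e': occ=0, LF[3]=C('e')+0=4+0=4
L[4]='$': occ=0, LF[4]=C('$')+0=0+0=0

Answer: 1 2 3 4 0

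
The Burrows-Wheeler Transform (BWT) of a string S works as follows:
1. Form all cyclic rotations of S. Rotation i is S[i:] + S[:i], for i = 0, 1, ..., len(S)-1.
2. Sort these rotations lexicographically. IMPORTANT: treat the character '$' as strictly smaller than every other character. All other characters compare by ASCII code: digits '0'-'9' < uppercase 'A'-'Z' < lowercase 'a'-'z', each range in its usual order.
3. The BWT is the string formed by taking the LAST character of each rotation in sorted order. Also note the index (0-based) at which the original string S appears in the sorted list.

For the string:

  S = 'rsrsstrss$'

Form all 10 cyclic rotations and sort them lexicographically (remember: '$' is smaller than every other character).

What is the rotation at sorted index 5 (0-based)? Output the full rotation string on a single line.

All 10 rotations (rotation i = S[i:]+S[:i]):
  rot[0] = rsrsstrss$
  rot[1] = srsstrss$r
  rot[2] = rsstrss$rs
  rot[3] = sstrss$rsr
  rot[4] = strss$rsrs
  rot[5] = trss$rsrss
  rot[6] = rss$rsrsst
  rot[7] = ss$rsrsstr
  rot[8] = s$rsrsstrs
  rot[9] = $rsrsstrss
Sorted (with $ < everything):
  sorted[0] = $rsrsstrss
  sorted[1] = rsrsstrss$
  sorted[2] = rss$rsrsst
  sorted[3] = rsstrss$rs
  sorted[4] = s$rsrsstrs
  sorted[5] = srsstrss$r
  sorted[6] = ss$rsrsstr
  sorted[7] = sstrss$rsr
  sorted[8] = strss$rsrs
  sorted[9] = trss$rsrss
sorted[5] = srsstrss$r

Answer: srsstrss$r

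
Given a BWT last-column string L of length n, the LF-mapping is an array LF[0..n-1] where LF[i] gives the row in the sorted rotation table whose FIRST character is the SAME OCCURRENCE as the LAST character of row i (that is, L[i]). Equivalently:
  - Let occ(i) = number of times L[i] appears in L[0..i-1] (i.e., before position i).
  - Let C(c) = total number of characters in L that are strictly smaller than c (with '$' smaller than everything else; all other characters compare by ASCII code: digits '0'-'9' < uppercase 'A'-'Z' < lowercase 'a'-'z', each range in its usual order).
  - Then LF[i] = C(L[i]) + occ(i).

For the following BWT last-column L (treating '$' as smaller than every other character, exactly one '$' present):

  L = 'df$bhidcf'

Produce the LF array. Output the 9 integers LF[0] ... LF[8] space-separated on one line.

Answer: 3 5 0 1 7 8 4 2 6

Derivation:
Char counts: '$':1, 'b':1, 'c':1, 'd':2, 'f':2, 'h':1, 'i':1
C (first-col start): C('$')=0, C('b')=1, C('c')=2, C('d')=3, C('f')=5, C('h')=7, C('i')=8
L[0]='d': occ=0, LF[0]=C('d')+0=3+0=3
L[1]='f': occ=0, LF[1]=C('f')+0=5+0=5
L[2]='$': occ=0, LF[2]=C('$')+0=0+0=0
L[3]='b': occ=0, LF[3]=C('b')+0=1+0=1
L[4]='h': occ=0, LF[4]=C('h')+0=7+0=7
L[5]='i': occ=0, LF[5]=C('i')+0=8+0=8
L[6]='d': occ=1, LF[6]=C('d')+1=3+1=4
L[7]='c': occ=0, LF[7]=C('c')+0=2+0=2
L[8]='f': occ=1, LF[8]=C('f')+1=5+1=6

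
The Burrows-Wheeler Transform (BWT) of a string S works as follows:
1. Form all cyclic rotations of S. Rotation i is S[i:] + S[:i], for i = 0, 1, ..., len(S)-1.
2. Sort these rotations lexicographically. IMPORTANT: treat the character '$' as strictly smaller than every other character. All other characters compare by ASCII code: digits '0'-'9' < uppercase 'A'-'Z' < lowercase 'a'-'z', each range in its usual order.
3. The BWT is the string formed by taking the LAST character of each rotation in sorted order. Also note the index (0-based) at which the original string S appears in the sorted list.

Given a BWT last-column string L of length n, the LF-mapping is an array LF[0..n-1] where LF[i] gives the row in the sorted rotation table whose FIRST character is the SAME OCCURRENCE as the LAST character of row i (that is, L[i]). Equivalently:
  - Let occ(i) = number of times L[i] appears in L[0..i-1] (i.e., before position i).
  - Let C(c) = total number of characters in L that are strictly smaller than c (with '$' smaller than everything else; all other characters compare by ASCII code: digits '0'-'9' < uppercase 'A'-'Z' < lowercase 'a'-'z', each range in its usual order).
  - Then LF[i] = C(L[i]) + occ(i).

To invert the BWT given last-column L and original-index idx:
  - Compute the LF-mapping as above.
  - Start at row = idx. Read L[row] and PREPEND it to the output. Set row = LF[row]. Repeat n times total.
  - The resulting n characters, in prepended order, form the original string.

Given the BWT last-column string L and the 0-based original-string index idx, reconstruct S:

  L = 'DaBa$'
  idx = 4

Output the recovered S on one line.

Answer: aaBD$

Derivation:
LF mapping: 2 3 1 4 0
Walk LF starting at row 4, prepending L[row]:
  step 1: row=4, L[4]='$', prepend. Next row=LF[4]=0
  step 2: row=0, L[0]='D', prepend. Next row=LF[0]=2
  step 3: row=2, L[2]='B', prepend. Next row=LF[2]=1
  step 4: row=1, L[1]='a', prepend. Next row=LF[1]=3
  step 5: row=3, L[3]='a', prepend. Next row=LF[3]=4
Reversed output: aaBD$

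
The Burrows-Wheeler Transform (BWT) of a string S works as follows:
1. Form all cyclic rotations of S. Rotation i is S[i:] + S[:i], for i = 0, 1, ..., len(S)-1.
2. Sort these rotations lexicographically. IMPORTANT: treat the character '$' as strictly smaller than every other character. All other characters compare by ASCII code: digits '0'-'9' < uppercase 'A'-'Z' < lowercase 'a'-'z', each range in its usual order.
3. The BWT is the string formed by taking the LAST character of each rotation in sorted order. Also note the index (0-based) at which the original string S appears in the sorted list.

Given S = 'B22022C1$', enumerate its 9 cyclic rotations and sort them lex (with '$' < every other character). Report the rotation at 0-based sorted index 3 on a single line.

All 9 rotations (rotation i = S[i:]+S[:i]):
  rot[0] = B22022C1$
  rot[1] = 22022C1$B
  rot[2] = 2022C1$B2
  rot[3] = 022C1$B22
  rot[4] = 22C1$B220
  rot[5] = 2C1$B2202
  rot[6] = C1$B22022
  rot[7] = 1$B22022C
  rot[8] = $B22022C1
Sorted (with $ < everything):
  sorted[0] = $B22022C1
  sorted[1] = 022C1$B22
  sorted[2] = 1$B22022C
  sorted[3] = 2022C1$B2
  sorted[4] = 22022C1$B
  sorted[5] = 22C1$B220
  sorted[6] = 2C1$B2202
  sorted[7] = B22022C1$
  sorted[8] = C1$B22022
sorted[3] = 2022C1$B2

Answer: 2022C1$B2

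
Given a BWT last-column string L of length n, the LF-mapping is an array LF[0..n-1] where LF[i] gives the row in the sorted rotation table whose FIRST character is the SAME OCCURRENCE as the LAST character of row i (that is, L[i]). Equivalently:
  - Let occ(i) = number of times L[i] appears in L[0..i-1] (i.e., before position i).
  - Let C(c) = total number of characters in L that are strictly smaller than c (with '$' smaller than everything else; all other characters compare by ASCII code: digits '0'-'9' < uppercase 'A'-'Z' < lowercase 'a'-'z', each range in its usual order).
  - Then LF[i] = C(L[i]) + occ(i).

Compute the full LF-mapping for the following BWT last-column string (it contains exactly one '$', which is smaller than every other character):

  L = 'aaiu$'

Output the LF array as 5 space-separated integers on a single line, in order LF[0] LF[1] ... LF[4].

Answer: 1 2 3 4 0

Derivation:
Char counts: '$':1, 'a':2, 'i':1, 'u':1
C (first-col start): C('$')=0, C('a')=1, C('i')=3, C('u')=4
L[0]='a': occ=0, LF[0]=C('a')+0=1+0=1
L[1]='a': occ=1, LF[1]=C('a')+1=1+1=2
L[2]='i': occ=0, LF[2]=C('i')+0=3+0=3
L[3]='u': occ=0, LF[3]=C('u')+0=4+0=4
L[4]='$': occ=0, LF[4]=C('$')+0=0+0=0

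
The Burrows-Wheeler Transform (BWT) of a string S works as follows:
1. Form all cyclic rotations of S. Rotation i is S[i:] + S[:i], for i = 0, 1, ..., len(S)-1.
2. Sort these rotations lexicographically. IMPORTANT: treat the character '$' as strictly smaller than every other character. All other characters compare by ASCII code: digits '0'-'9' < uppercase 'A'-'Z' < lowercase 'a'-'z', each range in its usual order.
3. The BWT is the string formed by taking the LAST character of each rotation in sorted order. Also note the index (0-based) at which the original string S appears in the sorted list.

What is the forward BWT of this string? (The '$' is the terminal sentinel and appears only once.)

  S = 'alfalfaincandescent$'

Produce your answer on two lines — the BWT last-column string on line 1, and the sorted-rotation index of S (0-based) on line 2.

All 20 rotations (rotation i = S[i:]+S[:i]):
  rot[0] = alfalfaincandescent$
  rot[1] = lfalfaincandescent$a
  rot[2] = falfaincandescent$al
  rot[3] = alfaincandescent$alf
  rot[4] = lfaincandescent$alfa
  rot[5] = faincandescent$alfal
  rot[6] = aincandescent$alfalf
  rot[7] = incandescent$alfalfa
  rot[8] = ncandescent$alfalfai
  rot[9] = candescent$alfalfain
  rot[10] = andescent$alfalfainc
  rot[11] = ndescent$alfalfainca
  rot[12] = descent$alfalfaincan
  rot[13] = escent$alfalfaincand
  rot[14] = scent$alfalfaincande
  rot[15] = cent$alfalfaincandes
  rot[16] = ent$alfalfaincandesc
  rot[17] = nt$alfalfaincandesce
  rot[18] = t$alfalfaincandescen
  rot[19] = $alfalfaincandescent
Sorted (with $ < everything):
  sorted[0] = $alfalfaincandescent  (last char: 't')
  sorted[1] = aincandescent$alfalf  (last char: 'f')
  sorted[2] = alfaincandescent$alf  (last char: 'f')
  sorted[3] = alfalfaincandescent$  (last char: '$')
  sorted[4] = andescent$alfalfainc  (last char: 'c')
  sorted[5] = candescent$alfalfain  (last char: 'n')
  sorted[6] = cent$alfalfaincandes  (last char: 's')
  sorted[7] = descent$alfalfaincan  (last char: 'n')
  sorted[8] = ent$alfalfaincandesc  (last char: 'c')
  sorted[9] = escent$alfalfaincand  (last char: 'd')
  sorted[10] = faincandescent$alfal  (last char: 'l')
  sorted[11] = falfaincandescent$al  (last char: 'l')
  sorted[12] = incandescent$alfalfa  (last char: 'a')
  sorted[13] = lfaincandescent$alfa  (last char: 'a')
  sorted[14] = lfalfaincandescent$a  (last char: 'a')
  sorted[15] = ncandescent$alfalfai  (last char: 'i')
  sorted[16] = ndescent$alfalfainca  (last char: 'a')
  sorted[17] = nt$alfalfaincandesce  (last char: 'e')
  sorted[18] = scent$alfalfaincande  (last char: 'e')
  sorted[19] = t$alfalfaincandescen  (last char: 'n')
Last column: tff$cnsncdllaaaiaeen
Original string S is at sorted index 3

Answer: tff$cnsncdllaaaiaeen
3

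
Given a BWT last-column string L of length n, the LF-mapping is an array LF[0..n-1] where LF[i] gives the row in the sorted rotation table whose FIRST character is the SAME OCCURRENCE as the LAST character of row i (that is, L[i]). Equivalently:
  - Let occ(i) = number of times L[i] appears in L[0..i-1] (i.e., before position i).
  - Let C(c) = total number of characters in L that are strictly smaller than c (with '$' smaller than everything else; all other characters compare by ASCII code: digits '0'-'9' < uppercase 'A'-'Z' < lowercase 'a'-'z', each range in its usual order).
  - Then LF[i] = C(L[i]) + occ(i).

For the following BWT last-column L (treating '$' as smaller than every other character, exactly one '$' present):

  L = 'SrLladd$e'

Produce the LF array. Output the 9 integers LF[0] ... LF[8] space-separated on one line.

Char counts: '$':1, 'L':1, 'S':1, 'a':1, 'd':2, 'e':1, 'l':1, 'r':1
C (first-col start): C('$')=0, C('L')=1, C('S')=2, C('a')=3, C('d')=4, C('e')=6, C('l')=7, C('r')=8
L[0]='S': occ=0, LF[0]=C('S')+0=2+0=2
L[1]='r': occ=0, LF[1]=C('r')+0=8+0=8
L[2]='L': occ=0, LF[2]=C('L')+0=1+0=1
L[3]='l': occ=0, LF[3]=C('l')+0=7+0=7
L[4]='a': occ=0, LF[4]=C('a')+0=3+0=3
L[5]='d': occ=0, LF[5]=C('d')+0=4+0=4
L[6]='d': occ=1, LF[6]=C('d')+1=4+1=5
L[7]='$': occ=0, LF[7]=C('$')+0=0+0=0
L[8]='e': occ=0, LF[8]=C('e')+0=6+0=6

Answer: 2 8 1 7 3 4 5 0 6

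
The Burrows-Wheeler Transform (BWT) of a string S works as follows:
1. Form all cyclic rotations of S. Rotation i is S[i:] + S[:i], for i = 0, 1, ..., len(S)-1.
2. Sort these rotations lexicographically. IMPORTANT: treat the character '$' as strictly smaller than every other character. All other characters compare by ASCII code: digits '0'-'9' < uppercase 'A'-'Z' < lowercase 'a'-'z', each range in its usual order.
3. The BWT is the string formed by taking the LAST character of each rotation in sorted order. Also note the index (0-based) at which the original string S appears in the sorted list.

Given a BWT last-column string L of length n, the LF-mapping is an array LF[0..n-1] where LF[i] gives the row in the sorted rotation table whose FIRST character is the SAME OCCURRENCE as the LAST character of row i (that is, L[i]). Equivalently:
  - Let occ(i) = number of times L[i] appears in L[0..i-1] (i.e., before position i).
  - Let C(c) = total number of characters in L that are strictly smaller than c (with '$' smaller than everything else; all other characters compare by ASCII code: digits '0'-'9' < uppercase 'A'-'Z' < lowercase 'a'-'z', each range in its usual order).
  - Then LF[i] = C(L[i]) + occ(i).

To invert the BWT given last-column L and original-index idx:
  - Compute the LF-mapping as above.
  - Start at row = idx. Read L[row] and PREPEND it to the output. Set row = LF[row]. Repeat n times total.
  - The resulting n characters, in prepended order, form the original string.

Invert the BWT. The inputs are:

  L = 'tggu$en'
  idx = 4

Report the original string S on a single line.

Answer: nugget$

Derivation:
LF mapping: 5 2 3 6 0 1 4
Walk LF starting at row 4, prepending L[row]:
  step 1: row=4, L[4]='$', prepend. Next row=LF[4]=0
  step 2: row=0, L[0]='t', prepend. Next row=LF[0]=5
  step 3: row=5, L[5]='e', prepend. Next row=LF[5]=1
  step 4: row=1, L[1]='g', prepend. Next row=LF[1]=2
  step 5: row=2, L[2]='g', prepend. Next row=LF[2]=3
  step 6: row=3, L[3]='u', prepend. Next row=LF[3]=6
  step 7: row=6, L[6]='n', prepend. Next row=LF[6]=4
Reversed output: nugget$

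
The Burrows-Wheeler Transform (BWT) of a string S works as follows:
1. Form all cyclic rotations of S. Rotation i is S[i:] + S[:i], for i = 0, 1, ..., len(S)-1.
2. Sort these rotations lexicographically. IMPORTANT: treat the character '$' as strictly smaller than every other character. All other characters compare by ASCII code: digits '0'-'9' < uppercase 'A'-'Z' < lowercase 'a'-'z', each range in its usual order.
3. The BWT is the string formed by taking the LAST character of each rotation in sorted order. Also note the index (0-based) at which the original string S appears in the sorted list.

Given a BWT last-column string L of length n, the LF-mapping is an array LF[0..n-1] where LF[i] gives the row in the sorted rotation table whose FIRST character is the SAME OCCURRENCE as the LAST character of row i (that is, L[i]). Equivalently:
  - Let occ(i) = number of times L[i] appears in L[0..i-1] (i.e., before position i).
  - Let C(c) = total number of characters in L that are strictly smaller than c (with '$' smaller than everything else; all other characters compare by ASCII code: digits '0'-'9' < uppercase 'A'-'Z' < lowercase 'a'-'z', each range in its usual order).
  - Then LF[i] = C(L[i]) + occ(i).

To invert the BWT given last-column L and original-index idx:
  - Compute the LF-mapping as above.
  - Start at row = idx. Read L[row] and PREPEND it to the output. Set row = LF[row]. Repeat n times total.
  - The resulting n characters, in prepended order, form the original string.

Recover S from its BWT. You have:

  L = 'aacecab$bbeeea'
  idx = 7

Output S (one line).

LF mapping: 1 2 8 10 9 3 5 0 6 7 11 12 13 4
Walk LF starting at row 7, prepending L[row]:
  step 1: row=7, L[7]='$', prepend. Next row=LF[7]=0
  step 2: row=0, L[0]='a', prepend. Next row=LF[0]=1
  step 3: row=1, L[1]='a', prepend. Next row=LF[1]=2
  step 4: row=2, L[2]='c', prepend. Next row=LF[2]=8
  step 5: row=8, L[8]='b', prepend. Next row=LF[8]=6
  step 6: row=6, L[6]='b', prepend. Next row=LF[6]=5
  step 7: row=5, L[5]='a', prepend. Next row=LF[5]=3
  step 8: row=3, L[3]='e', prepend. Next row=LF[3]=10
  step 9: row=10, L[10]='e', prepend. Next row=LF[10]=11
  step 10: row=11, L[11]='e', prepend. Next row=LF[11]=12
  step 11: row=12, L[12]='e', prepend. Next row=LF[12]=13
  step 12: row=13, L[13]='a', prepend. Next row=LF[13]=4
  step 13: row=4, L[4]='c', prepend. Next row=LF[4]=9
  step 14: row=9, L[9]='b', prepend. Next row=LF[9]=7
Reversed output: bcaeeeeabbcaa$

Answer: bcaeeeeabbcaa$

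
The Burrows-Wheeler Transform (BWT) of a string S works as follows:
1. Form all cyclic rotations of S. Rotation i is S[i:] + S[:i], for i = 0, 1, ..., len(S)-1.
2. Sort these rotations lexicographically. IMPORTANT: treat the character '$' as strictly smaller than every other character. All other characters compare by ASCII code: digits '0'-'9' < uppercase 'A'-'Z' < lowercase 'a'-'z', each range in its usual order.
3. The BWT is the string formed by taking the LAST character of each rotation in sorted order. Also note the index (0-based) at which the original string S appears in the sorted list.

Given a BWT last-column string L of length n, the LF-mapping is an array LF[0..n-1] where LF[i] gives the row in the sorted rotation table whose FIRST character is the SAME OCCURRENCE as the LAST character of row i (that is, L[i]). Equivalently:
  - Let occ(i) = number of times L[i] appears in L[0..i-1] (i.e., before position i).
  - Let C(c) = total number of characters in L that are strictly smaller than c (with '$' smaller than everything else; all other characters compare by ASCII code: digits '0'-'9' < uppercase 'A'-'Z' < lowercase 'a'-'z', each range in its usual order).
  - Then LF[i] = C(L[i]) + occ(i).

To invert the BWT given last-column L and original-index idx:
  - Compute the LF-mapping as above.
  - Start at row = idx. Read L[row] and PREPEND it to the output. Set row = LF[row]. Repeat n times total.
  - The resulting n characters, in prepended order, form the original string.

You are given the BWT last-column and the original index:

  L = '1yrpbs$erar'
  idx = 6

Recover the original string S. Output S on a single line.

LF mapping: 1 10 6 5 3 9 0 4 7 2 8
Walk LF starting at row 6, prepending L[row]:
  step 1: row=6, L[6]='$', prepend. Next row=LF[6]=0
  step 2: row=0, L[0]='1', prepend. Next row=LF[0]=1
  step 3: row=1, L[1]='y', prepend. Next row=LF[1]=10
  step 4: row=10, L[10]='r', prepend. Next row=LF[10]=8
  step 5: row=8, L[8]='r', prepend. Next row=LF[8]=7
  step 6: row=7, L[7]='e', prepend. Next row=LF[7]=4
  step 7: row=4, L[4]='b', prepend. Next row=LF[4]=3
  step 8: row=3, L[3]='p', prepend. Next row=LF[3]=5
  step 9: row=5, L[5]='s', prepend. Next row=LF[5]=9
  step 10: row=9, L[9]='a', prepend. Next row=LF[9]=2
  step 11: row=2, L[2]='r', prepend. Next row=LF[2]=6
Reversed output: raspberry1$

Answer: raspberry1$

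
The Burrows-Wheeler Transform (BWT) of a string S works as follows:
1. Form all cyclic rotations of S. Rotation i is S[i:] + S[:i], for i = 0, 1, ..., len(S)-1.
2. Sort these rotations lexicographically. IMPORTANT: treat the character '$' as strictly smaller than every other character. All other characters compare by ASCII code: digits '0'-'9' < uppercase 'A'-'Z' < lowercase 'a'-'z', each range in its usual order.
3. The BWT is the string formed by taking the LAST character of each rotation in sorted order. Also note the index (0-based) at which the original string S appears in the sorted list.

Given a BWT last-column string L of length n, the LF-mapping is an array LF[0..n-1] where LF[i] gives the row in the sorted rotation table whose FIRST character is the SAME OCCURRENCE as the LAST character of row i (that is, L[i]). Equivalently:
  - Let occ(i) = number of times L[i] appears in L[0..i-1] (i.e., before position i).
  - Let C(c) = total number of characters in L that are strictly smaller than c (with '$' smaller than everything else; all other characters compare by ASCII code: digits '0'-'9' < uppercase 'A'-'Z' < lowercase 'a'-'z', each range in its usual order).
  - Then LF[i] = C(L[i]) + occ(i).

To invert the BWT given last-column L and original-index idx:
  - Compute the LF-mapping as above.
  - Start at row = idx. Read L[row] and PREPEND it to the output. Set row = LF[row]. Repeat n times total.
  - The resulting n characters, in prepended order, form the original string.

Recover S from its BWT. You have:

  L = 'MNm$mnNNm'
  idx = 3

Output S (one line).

Answer: NmNmnmNM$

Derivation:
LF mapping: 1 2 5 0 6 8 3 4 7
Walk LF starting at row 3, prepending L[row]:
  step 1: row=3, L[3]='$', prepend. Next row=LF[3]=0
  step 2: row=0, L[0]='M', prepend. Next row=LF[0]=1
  step 3: row=1, L[1]='N', prepend. Next row=LF[1]=2
  step 4: row=2, L[2]='m', prepend. Next row=LF[2]=5
  step 5: row=5, L[5]='n', prepend. Next row=LF[5]=8
  step 6: row=8, L[8]='m', prepend. Next row=LF[8]=7
  step 7: row=7, L[7]='N', prepend. Next row=LF[7]=4
  step 8: row=4, L[4]='m', prepend. Next row=LF[4]=6
  step 9: row=6, L[6]='N', prepend. Next row=LF[6]=3
Reversed output: NmNmnmNM$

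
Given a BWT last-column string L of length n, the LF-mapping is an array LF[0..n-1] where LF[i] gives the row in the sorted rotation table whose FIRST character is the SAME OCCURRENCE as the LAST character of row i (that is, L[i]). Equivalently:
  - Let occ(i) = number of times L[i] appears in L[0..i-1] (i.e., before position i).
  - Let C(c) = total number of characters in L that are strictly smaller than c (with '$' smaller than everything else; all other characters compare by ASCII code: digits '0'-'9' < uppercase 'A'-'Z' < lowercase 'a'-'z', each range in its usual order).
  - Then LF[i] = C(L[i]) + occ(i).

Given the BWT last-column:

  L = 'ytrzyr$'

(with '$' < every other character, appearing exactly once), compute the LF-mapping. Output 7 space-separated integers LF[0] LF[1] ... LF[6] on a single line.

Char counts: '$':1, 'r':2, 't':1, 'y':2, 'z':1
C (first-col start): C('$')=0, C('r')=1, C('t')=3, C('y')=4, C('z')=6
L[0]='y': occ=0, LF[0]=C('y')+0=4+0=4
L[1]='t': occ=0, LF[1]=C('t')+0=3+0=3
L[2]='r': occ=0, LF[2]=C('r')+0=1+0=1
L[3]='z': occ=0, LF[3]=C('z')+0=6+0=6
L[4]='y': occ=1, LF[4]=C('y')+1=4+1=5
L[5]='r': occ=1, LF[5]=C('r')+1=1+1=2
L[6]='$': occ=0, LF[6]=C('$')+0=0+0=0

Answer: 4 3 1 6 5 2 0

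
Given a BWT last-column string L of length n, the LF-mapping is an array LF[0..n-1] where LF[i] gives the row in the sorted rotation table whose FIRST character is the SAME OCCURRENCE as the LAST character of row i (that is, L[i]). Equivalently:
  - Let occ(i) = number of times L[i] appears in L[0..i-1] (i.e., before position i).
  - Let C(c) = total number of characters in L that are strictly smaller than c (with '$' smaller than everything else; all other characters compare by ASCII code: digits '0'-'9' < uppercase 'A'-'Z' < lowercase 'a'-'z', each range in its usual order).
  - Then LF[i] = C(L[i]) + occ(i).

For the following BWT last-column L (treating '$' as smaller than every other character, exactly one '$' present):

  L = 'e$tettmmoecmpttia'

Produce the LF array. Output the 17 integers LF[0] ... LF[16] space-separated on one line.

Answer: 3 0 12 4 13 14 7 8 10 5 2 9 11 15 16 6 1

Derivation:
Char counts: '$':1, 'a':1, 'c':1, 'e':3, 'i':1, 'm':3, 'o':1, 'p':1, 't':5
C (first-col start): C('$')=0, C('a')=1, C('c')=2, C('e')=3, C('i')=6, C('m')=7, C('o')=10, C('p')=11, C('t')=12
L[0]='e': occ=0, LF[0]=C('e')+0=3+0=3
L[1]='$': occ=0, LF[1]=C('$')+0=0+0=0
L[2]='t': occ=0, LF[2]=C('t')+0=12+0=12
L[3]='e': occ=1, LF[3]=C('e')+1=3+1=4
L[4]='t': occ=1, LF[4]=C('t')+1=12+1=13
L[5]='t': occ=2, LF[5]=C('t')+2=12+2=14
L[6]='m': occ=0, LF[6]=C('m')+0=7+0=7
L[7]='m': occ=1, LF[7]=C('m')+1=7+1=8
L[8]='o': occ=0, LF[8]=C('o')+0=10+0=10
L[9]='e': occ=2, LF[9]=C('e')+2=3+2=5
L[10]='c': occ=0, LF[10]=C('c')+0=2+0=2
L[11]='m': occ=2, LF[11]=C('m')+2=7+2=9
L[12]='p': occ=0, LF[12]=C('p')+0=11+0=11
L[13]='t': occ=3, LF[13]=C('t')+3=12+3=15
L[14]='t': occ=4, LF[14]=C('t')+4=12+4=16
L[15]='i': occ=0, LF[15]=C('i')+0=6+0=6
L[16]='a': occ=0, LF[16]=C('a')+0=1+0=1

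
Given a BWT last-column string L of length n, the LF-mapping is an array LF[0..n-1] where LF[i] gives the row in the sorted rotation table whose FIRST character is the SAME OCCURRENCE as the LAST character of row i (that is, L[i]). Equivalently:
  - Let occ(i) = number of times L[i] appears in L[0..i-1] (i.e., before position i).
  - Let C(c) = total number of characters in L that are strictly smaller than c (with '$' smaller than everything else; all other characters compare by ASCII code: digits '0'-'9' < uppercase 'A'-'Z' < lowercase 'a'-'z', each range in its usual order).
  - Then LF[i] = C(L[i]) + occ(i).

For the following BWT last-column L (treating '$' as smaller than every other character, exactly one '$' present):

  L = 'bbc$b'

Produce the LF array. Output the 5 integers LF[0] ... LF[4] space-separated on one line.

Char counts: '$':1, 'b':3, 'c':1
C (first-col start): C('$')=0, C('b')=1, C('c')=4
L[0]='b': occ=0, LF[0]=C('b')+0=1+0=1
L[1]='b': occ=1, LF[1]=C('b')+1=1+1=2
L[2]='c': occ=0, LF[2]=C('c')+0=4+0=4
L[3]='$': occ=0, LF[3]=C('$')+0=0+0=0
L[4]='b': occ=2, LF[4]=C('b')+2=1+2=3

Answer: 1 2 4 0 3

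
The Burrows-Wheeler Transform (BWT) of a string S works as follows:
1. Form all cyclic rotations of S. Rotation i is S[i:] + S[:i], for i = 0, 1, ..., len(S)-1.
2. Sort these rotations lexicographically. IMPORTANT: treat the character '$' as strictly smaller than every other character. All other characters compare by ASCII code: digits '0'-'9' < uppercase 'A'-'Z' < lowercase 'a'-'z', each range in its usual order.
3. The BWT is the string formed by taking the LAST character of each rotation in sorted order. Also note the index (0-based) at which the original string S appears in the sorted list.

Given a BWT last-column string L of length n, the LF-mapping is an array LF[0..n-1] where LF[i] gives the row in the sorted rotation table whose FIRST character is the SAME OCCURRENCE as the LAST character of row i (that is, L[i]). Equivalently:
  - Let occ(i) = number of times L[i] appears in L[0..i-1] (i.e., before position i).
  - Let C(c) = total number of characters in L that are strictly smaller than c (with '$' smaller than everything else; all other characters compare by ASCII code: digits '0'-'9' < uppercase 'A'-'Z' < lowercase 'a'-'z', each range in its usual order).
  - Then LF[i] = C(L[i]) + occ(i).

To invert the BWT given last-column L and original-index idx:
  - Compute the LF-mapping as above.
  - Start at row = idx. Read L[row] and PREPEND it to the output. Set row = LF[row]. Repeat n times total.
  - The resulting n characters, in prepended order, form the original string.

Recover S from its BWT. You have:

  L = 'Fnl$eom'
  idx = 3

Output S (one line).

Answer: lemonF$

Derivation:
LF mapping: 1 5 3 0 2 6 4
Walk LF starting at row 3, prepending L[row]:
  step 1: row=3, L[3]='$', prepend. Next row=LF[3]=0
  step 2: row=0, L[0]='F', prepend. Next row=LF[0]=1
  step 3: row=1, L[1]='n', prepend. Next row=LF[1]=5
  step 4: row=5, L[5]='o', prepend. Next row=LF[5]=6
  step 5: row=6, L[6]='m', prepend. Next row=LF[6]=4
  step 6: row=4, L[4]='e', prepend. Next row=LF[4]=2
  step 7: row=2, L[2]='l', prepend. Next row=LF[2]=3
Reversed output: lemonF$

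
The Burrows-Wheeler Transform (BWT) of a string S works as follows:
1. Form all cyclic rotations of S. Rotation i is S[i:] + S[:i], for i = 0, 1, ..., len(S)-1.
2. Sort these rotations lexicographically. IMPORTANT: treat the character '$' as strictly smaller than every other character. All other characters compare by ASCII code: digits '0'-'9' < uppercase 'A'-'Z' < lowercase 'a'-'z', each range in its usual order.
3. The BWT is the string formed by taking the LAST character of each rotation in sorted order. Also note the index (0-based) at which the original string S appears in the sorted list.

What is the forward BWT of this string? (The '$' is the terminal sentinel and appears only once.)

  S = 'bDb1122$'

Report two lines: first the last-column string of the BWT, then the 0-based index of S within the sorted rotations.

All 8 rotations (rotation i = S[i:]+S[:i]):
  rot[0] = bDb1122$
  rot[1] = Db1122$b
  rot[2] = b1122$bD
  rot[3] = 1122$bDb
  rot[4] = 122$bDb1
  rot[5] = 22$bDb11
  rot[6] = 2$bDb112
  rot[7] = $bDb1122
Sorted (with $ < everything):
  sorted[0] = $bDb1122  (last char: '2')
  sorted[1] = 1122$bDb  (last char: 'b')
  sorted[2] = 122$bDb1  (last char: '1')
  sorted[3] = 2$bDb112  (last char: '2')
  sorted[4] = 22$bDb11  (last char: '1')
  sorted[5] = Db1122$b  (last char: 'b')
  sorted[6] = b1122$bD  (last char: 'D')
  sorted[7] = bDb1122$  (last char: '$')
Last column: 2b121bD$
Original string S is at sorted index 7

Answer: 2b121bD$
7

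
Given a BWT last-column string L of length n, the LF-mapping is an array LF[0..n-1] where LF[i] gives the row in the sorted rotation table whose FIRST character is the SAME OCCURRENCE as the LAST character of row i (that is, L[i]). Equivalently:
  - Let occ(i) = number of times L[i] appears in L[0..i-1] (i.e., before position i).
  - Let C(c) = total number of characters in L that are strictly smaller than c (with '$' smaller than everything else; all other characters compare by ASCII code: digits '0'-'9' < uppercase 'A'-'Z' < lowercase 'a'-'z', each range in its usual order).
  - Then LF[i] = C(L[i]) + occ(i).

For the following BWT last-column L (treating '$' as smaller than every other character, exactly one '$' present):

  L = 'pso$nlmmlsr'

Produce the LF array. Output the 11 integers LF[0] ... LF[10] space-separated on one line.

Answer: 7 9 6 0 5 1 3 4 2 10 8

Derivation:
Char counts: '$':1, 'l':2, 'm':2, 'n':1, 'o':1, 'p':1, 'r':1, 's':2
C (first-col start): C('$')=0, C('l')=1, C('m')=3, C('n')=5, C('o')=6, C('p')=7, C('r')=8, C('s')=9
L[0]='p': occ=0, LF[0]=C('p')+0=7+0=7
L[1]='s': occ=0, LF[1]=C('s')+0=9+0=9
L[2]='o': occ=0, LF[2]=C('o')+0=6+0=6
L[3]='$': occ=0, LF[3]=C('$')+0=0+0=0
L[4]='n': occ=0, LF[4]=C('n')+0=5+0=5
L[5]='l': occ=0, LF[5]=C('l')+0=1+0=1
L[6]='m': occ=0, LF[6]=C('m')+0=3+0=3
L[7]='m': occ=1, LF[7]=C('m')+1=3+1=4
L[8]='l': occ=1, LF[8]=C('l')+1=1+1=2
L[9]='s': occ=1, LF[9]=C('s')+1=9+1=10
L[10]='r': occ=0, LF[10]=C('r')+0=8+0=8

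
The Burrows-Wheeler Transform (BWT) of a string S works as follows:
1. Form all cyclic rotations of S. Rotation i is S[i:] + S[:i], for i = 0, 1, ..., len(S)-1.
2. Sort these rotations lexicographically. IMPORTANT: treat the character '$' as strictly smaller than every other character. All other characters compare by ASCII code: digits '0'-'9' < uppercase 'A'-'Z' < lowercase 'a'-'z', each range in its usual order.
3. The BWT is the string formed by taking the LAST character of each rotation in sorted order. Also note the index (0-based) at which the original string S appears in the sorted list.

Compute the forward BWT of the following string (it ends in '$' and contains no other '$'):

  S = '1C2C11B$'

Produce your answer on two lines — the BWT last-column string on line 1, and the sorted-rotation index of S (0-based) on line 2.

All 8 rotations (rotation i = S[i:]+S[:i]):
  rot[0] = 1C2C11B$
  rot[1] = C2C11B$1
  rot[2] = 2C11B$1C
  rot[3] = C11B$1C2
  rot[4] = 11B$1C2C
  rot[5] = 1B$1C2C1
  rot[6] = B$1C2C11
  rot[7] = $1C2C11B
Sorted (with $ < everything):
  sorted[0] = $1C2C11B  (last char: 'B')
  sorted[1] = 11B$1C2C  (last char: 'C')
  sorted[2] = 1B$1C2C1  (last char: '1')
  sorted[3] = 1C2C11B$  (last char: '$')
  sorted[4] = 2C11B$1C  (last char: 'C')
  sorted[5] = B$1C2C11  (last char: '1')
  sorted[6] = C11B$1C2  (last char: '2')
  sorted[7] = C2C11B$1  (last char: '1')
Last column: BC1$C121
Original string S is at sorted index 3

Answer: BC1$C121
3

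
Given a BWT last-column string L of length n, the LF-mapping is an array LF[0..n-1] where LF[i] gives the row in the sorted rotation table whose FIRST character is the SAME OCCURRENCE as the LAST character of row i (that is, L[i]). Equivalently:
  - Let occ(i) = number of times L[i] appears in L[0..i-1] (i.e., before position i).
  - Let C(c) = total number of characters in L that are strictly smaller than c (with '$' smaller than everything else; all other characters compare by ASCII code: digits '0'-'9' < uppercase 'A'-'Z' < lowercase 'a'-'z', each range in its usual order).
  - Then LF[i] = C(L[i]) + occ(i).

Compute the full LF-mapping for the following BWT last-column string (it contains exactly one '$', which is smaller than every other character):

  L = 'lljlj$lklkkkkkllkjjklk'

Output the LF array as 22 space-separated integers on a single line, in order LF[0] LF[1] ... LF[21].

Char counts: '$':1, 'j':4, 'k':9, 'l':8
C (first-col start): C('$')=0, C('j')=1, C('k')=5, C('l')=14
L[0]='l': occ=0, LF[0]=C('l')+0=14+0=14
L[1]='l': occ=1, LF[1]=C('l')+1=14+1=15
L[2]='j': occ=0, LF[2]=C('j')+0=1+0=1
L[3]='l': occ=2, LF[3]=C('l')+2=14+2=16
L[4]='j': occ=1, LF[4]=C('j')+1=1+1=2
L[5]='$': occ=0, LF[5]=C('$')+0=0+0=0
L[6]='l': occ=3, LF[6]=C('l')+3=14+3=17
L[7]='k': occ=0, LF[7]=C('k')+0=5+0=5
L[8]='l': occ=4, LF[8]=C('l')+4=14+4=18
L[9]='k': occ=1, LF[9]=C('k')+1=5+1=6
L[10]='k': occ=2, LF[10]=C('k')+2=5+2=7
L[11]='k': occ=3, LF[11]=C('k')+3=5+3=8
L[12]='k': occ=4, LF[12]=C('k')+4=5+4=9
L[13]='k': occ=5, LF[13]=C('k')+5=5+5=10
L[14]='l': occ=5, LF[14]=C('l')+5=14+5=19
L[15]='l': occ=6, LF[15]=C('l')+6=14+6=20
L[16]='k': occ=6, LF[16]=C('k')+6=5+6=11
L[17]='j': occ=2, LF[17]=C('j')+2=1+2=3
L[18]='j': occ=3, LF[18]=C('j')+3=1+3=4
L[19]='k': occ=7, LF[19]=C('k')+7=5+7=12
L[20]='l': occ=7, LF[20]=C('l')+7=14+7=21
L[21]='k': occ=8, LF[21]=C('k')+8=5+8=13

Answer: 14 15 1 16 2 0 17 5 18 6 7 8 9 10 19 20 11 3 4 12 21 13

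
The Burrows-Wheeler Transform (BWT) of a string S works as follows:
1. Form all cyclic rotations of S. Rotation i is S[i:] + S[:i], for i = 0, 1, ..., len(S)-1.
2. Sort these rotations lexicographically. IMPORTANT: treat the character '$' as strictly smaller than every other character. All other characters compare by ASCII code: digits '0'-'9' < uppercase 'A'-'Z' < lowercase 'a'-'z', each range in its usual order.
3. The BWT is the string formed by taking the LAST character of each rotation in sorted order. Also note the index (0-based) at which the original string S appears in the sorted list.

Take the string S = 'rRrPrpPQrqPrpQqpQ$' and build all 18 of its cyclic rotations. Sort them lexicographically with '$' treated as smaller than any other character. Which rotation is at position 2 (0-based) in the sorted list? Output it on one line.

All 18 rotations (rotation i = S[i:]+S[:i]):
  rot[0] = rRrPrpPQrqPrpQqpQ$
  rot[1] = RrPrpPQrqPrpQqpQ$r
  rot[2] = rPrpPQrqPrpQqpQ$rR
  rot[3] = PrpPQrqPrpQqpQ$rRr
  rot[4] = rpPQrqPrpQqpQ$rRrP
  rot[5] = pPQrqPrpQqpQ$rRrPr
  rot[6] = PQrqPrpQqpQ$rRrPrp
  rot[7] = QrqPrpQqpQ$rRrPrpP
  rot[8] = rqPrpQqpQ$rRrPrpPQ
  rot[9] = qPrpQqpQ$rRrPrpPQr
  rot[10] = PrpQqpQ$rRrPrpPQrq
  rot[11] = rpQqpQ$rRrPrpPQrqP
  rot[12] = pQqpQ$rRrPrpPQrqPr
  rot[13] = QqpQ$rRrPrpPQrqPrp
  rot[14] = qpQ$rRrPrpPQrqPrpQ
  rot[15] = pQ$rRrPrpPQrqPrpQq
  rot[16] = Q$rRrPrpPQrqPrpQqp
  rot[17] = $rRrPrpPQrqPrpQqpQ
Sorted (with $ < everything):
  sorted[0] = $rRrPrpPQrqPrpQqpQ
  sorted[1] = PQrqPrpQqpQ$rRrPrp
  sorted[2] = PrpPQrqPrpQqpQ$rRr
  sorted[3] = PrpQqpQ$rRrPrpPQrq
  sorted[4] = Q$rRrPrpPQrqPrpQqp
  sorted[5] = QqpQ$rRrPrpPQrqPrp
  sorted[6] = QrqPrpQqpQ$rRrPrpP
  sorted[7] = RrPrpPQrqPrpQqpQ$r
  sorted[8] = pPQrqPrpQqpQ$rRrPr
  sorted[9] = pQ$rRrPrpPQrqPrpQq
  sorted[10] = pQqpQ$rRrPrpPQrqPr
  sorted[11] = qPrpQqpQ$rRrPrpPQr
  sorted[12] = qpQ$rRrPrpPQrqPrpQ
  sorted[13] = rPrpPQrqPrpQqpQ$rR
  sorted[14] = rRrPrpPQrqPrpQqpQ$
  sorted[15] = rpPQrqPrpQqpQ$rRrP
  sorted[16] = rpQqpQ$rRrPrpPQrqP
  sorted[17] = rqPrpQqpQ$rRrPrpPQ
sorted[2] = PrpPQrqPrpQqpQ$rRr

Answer: PrpPQrqPrpQqpQ$rRr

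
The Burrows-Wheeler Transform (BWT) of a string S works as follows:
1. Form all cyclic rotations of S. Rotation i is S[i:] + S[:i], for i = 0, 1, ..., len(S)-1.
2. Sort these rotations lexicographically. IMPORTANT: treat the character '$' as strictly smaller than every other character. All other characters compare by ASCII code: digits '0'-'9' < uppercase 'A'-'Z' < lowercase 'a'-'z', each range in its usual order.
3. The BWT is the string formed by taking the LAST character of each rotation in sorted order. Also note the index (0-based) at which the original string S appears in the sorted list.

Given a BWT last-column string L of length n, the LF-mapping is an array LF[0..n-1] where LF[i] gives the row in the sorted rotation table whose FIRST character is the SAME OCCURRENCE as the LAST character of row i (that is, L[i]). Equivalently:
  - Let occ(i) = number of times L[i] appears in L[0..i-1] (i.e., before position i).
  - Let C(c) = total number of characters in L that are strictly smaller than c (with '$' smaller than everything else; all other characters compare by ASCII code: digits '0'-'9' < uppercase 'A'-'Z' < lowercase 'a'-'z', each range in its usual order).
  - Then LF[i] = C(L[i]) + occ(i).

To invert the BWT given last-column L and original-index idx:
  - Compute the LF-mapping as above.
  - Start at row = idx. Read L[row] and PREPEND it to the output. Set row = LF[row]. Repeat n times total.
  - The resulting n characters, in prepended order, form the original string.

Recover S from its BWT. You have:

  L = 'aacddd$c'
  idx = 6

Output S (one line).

LF mapping: 1 2 3 5 6 7 0 4
Walk LF starting at row 6, prepending L[row]:
  step 1: row=6, L[6]='$', prepend. Next row=LF[6]=0
  step 2: row=0, L[0]='a', prepend. Next row=LF[0]=1
  step 3: row=1, L[1]='a', prepend. Next row=LF[1]=2
  step 4: row=2, L[2]='c', prepend. Next row=LF[2]=3
  step 5: row=3, L[3]='d', prepend. Next row=LF[3]=5
  step 6: row=5, L[5]='d', prepend. Next row=LF[5]=7
  step 7: row=7, L[7]='c', prepend. Next row=LF[7]=4
  step 8: row=4, L[4]='d', prepend. Next row=LF[4]=6
Reversed output: dcddcaa$

Answer: dcddcaa$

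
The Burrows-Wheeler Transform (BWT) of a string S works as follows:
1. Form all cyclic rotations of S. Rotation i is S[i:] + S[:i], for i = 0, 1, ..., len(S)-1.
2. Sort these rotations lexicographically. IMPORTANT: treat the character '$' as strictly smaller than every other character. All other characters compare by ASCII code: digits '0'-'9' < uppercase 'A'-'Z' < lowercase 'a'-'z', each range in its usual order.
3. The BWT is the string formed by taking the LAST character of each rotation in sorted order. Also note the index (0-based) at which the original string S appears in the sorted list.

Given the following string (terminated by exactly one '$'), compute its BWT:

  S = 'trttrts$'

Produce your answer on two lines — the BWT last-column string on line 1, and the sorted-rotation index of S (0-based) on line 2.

Answer: stttt$rr
5

Derivation:
All 8 rotations (rotation i = S[i:]+S[:i]):
  rot[0] = trttrts$
  rot[1] = rttrts$t
  rot[2] = ttrts$tr
  rot[3] = trts$trt
  rot[4] = rts$trtt
  rot[5] = ts$trttr
  rot[6] = s$trttrt
  rot[7] = $trttrts
Sorted (with $ < everything):
  sorted[0] = $trttrts  (last char: 's')
  sorted[1] = rts$trtt  (last char: 't')
  sorted[2] = rttrts$t  (last char: 't')
  sorted[3] = s$trttrt  (last char: 't')
  sorted[4] = trts$trt  (last char: 't')
  sorted[5] = trttrts$  (last char: '$')
  sorted[6] = ts$trttr  (last char: 'r')
  sorted[7] = ttrts$tr  (last char: 'r')
Last column: stttt$rr
Original string S is at sorted index 5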